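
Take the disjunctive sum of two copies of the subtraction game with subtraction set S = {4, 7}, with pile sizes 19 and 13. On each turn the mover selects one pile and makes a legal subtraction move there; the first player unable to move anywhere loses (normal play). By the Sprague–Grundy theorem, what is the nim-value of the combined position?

2

All piles use S = {4, 7}:
n :  0  1  2  3  4  5  6  7  8  9 10 11 12 13 14 15 16 17 18 19
G :  0  0  0  0  1  1  1  1  2  2  2  0  0  0  0  1  1  1  1  2
Pile A: G(19) = 2.
Pile B: G(13) = 0.
Combined Grundy value = 2 ⊕ 0 = 2.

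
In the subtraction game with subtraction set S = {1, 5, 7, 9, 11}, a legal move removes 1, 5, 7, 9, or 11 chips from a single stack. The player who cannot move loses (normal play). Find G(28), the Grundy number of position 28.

0

n :  0  1  2  3  4  5  6  7  8  9 10 11 12 13 14 15 16 17 18 19 20 21 22 23 24 25 26 27 28
G :  0  1  0  1  0  1  0  1  0  1  0  1  0  1  0  1  0  1  0  1  0  1  0  1  0  1  0  1  0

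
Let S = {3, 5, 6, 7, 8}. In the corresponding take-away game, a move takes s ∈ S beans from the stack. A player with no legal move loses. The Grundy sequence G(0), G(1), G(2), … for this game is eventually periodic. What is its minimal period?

n :  0  1  2  3  4  5  6  7  8  9 10 11 12 13 14 15 16 17 18 19 20 21 22 23
G :  0  0  0  1  1  1  2  2  2  3  3  0  0  0  1  1  1  2  2  2  3  3  0  0
G(n+11) = G(n) holds for n = 0,…,7 (a full window of length max(S) = 8), so the sequence is purely periodic with period 11.

11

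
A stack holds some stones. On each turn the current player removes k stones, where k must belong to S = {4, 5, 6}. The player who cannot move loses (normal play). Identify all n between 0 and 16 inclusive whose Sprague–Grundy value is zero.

0, 1, 2, 3, 10, 11, 12, 13

n :  0  1  2  3  4  5  6  7  8  9 10 11 12 13 14 15 16
G :  0  0  0  0  1  1  1  1  2  2  0  0  0  0  1  1  1
P-positions are exactly the n with G(n) = 0.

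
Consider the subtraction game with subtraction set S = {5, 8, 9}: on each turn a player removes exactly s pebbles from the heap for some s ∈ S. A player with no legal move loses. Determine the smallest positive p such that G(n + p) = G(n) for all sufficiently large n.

14

G(0) = 0
G(1) = mex{} = 0
G(2) = mex{} = 0
G(3) = mex{} = 0
G(4) = mex{} = 0
G(5) = mex{0} = 1
G(6) = mex{0} = 1
G(7) = mex{0} = 1
G(8) = mex{0,0} = 1
G(9) = mex{0,0,0} = 1
G(10) = mex{1,0,0} = 2
G(11) = mex{1,0,0} = 2
G(12) = mex{1,0,0} = 2
G(13) = mex{1,1,0} = 2
G(14) = mex{1,1,1} = 0
G(15) = mex{2,1,1} = 0
G(16) = mex{2,1,1} = 0
G(17) = mex{2,1,1} = 0
G(18) = mex{2,2,1} = 0
G(19) = mex{0,2,2} = 1
G(20) = mex{0,2,2} = 1
G(21) = mex{0,2,2} = 1
G(22) = mex{0,0,2} = 1
G(23) = mex{0,0,0} = 1
G(24) = mex{1,0,0} = 2
G(25) = mex{1,0,0} = 2
G(26) = mex{1,0,0} = 2
G(27) = mex{1,1,0} = 2
G(28) = mex{1,1,1} = 0
G(29) = mex{2,1,1} = 0
G(n+14) = G(n) holds for n = 0,…,8 (a full window of length max(S) = 9), so the sequence is purely periodic with period 14.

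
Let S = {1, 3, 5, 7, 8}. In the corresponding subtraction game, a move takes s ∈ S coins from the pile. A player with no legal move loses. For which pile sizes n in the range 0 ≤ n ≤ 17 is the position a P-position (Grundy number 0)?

0, 2, 4, 6, 15, 17

G(0) = 0
G(1) = mex{0} = 1
G(2) = mex{1} = 0
G(3) = mex{0,0} = 1
G(4) = mex{1,1} = 0
G(5) = mex{0,0,0} = 1
G(6) = mex{1,1,1} = 0
G(7) = mex{0,0,0,0} = 1
G(8) = mex{1,1,1,1,0} = 2
G(9) = mex{2,0,0,0,1} = 3
G(10) = mex{3,1,1,1,0} = 2
G(11) = mex{2,2,0,0,1} = 3
G(12) = mex{3,3,1,1,0} = 2
G(13) = mex{2,2,2,0,1} = 3
G(14) = mex{3,3,3,1,0} = 2
G(15) = mex{2,2,2,2,1} = 0
G(16) = mex{0,3,3,3,2} = 1
G(17) = mex{1,2,2,2,3} = 0
P-positions are exactly the n with G(n) = 0.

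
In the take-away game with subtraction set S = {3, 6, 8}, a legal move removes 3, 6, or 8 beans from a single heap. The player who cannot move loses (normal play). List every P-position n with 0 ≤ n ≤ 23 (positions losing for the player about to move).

G(0) = 0
G(1) = mex{} = 0
G(2) = mex{} = 0
G(3) = mex{0} = 1
G(4) = mex{0} = 1
G(5) = mex{0} = 1
G(6) = mex{1,0} = 2
G(7) = mex{1,0} = 2
G(8) = mex{1,0,0} = 2
G(9) = mex{2,1,0} = 3
G(10) = mex{2,1,0} = 3
G(11) = mex{2,1,1} = 0
G(12) = mex{3,2,1} = 0
G(13) = mex{3,2,1} = 0
G(14) = mex{0,2,2} = 1
G(15) = mex{0,3,2} = 1
G(16) = mex{0,3,2} = 1
G(17) = mex{1,0,3} = 2
G(18) = mex{1,0,3} = 2
G(19) = mex{1,0,0} = 2
G(20) = mex{2,1,0} = 3
G(21) = mex{2,1,0} = 3
G(22) = mex{2,1,1} = 0
G(23) = mex{3,2,1} = 0
P-positions are exactly the n with G(n) = 0.

0, 1, 2, 11, 12, 13, 22, 23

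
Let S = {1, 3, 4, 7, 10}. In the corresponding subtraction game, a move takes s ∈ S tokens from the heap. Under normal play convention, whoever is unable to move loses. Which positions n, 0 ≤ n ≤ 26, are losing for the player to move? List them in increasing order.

n :  0  1  2  3  4  5  6  7  8  9 10 11 12 13 14 15 16 17 18 19 20 21 22 23 24 25 26
G :  0  1  0  1  2  3  2  3  0  1  4  5  2  0  1  4  3  2  3  0  1  0  1  2  3  2  4
P-positions are exactly the n with G(n) = 0.

0, 2, 8, 13, 19, 21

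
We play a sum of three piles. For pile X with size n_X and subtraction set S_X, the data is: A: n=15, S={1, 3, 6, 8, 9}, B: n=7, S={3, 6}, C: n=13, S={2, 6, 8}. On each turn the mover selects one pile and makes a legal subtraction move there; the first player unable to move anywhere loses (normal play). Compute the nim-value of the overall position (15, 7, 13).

1

Pile A, S = {1, 3, 6, 8, 9}:
n :  0  1  2  3  4  5  6  7  8  9 10 11 12 13 14 15
G :  0  1  0  1  0  1  2  3  2  3  2  3  4  5  0  1
G_A(15) = 1.
Pile B, S = {3, 6}:
n : 0 1 2 3 4 5 6 7
G : 0 0 0 1 1 1 2 2
G_B(7) = 2.
Pile C, S = {2, 6, 8}:
G(0) = 0
G(1) = mex{} = 0
G(2) = mex{0} = 1
G(3) = mex{0} = 1
G(4) = mex{1} = 0
G(5) = mex{1} = 0
G(6) = mex{0,0} = 1
G(7) = mex{0,0} = 1
G(8) = mex{1,1,0} = 2
G(9) = mex{1,1,0} = 2
G(10) = mex{2,0,1} = 3
G(11) = mex{2,0,1} = 3
G(12) = mex{3,1,0} = 2
G(13) = mex{3,1,0} = 2
G_C(13) = 2.
Combined Grundy value = 1 ⊕ 2 ⊕ 2 = 1.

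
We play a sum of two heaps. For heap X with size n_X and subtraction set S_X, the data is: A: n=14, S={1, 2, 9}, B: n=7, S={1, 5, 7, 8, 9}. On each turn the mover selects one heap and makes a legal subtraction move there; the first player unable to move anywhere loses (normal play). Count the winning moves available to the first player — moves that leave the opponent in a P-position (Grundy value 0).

0

Heap A, S = {1, 2, 9}:
n :  0  1  2  3  4  5  6  7  8  9 10 11 12 13 14
G :  0  1  2  0  1  2  0  1  2  3  0  1  2  0  1
G_A(14) = 1.
Heap B, S = {1, 5, 7, 8, 9}:
G(0) = 0
G(1) = mex{0} = 1
G(2) = mex{1} = 0
G(3) = mex{0} = 1
G(4) = mex{1} = 0
G(5) = mex{0,0} = 1
G(6) = mex{1,1} = 0
G(7) = mex{0,0,0} = 1
G_B(7) = 1.
Combined Grundy value = 1 ⊕ 1 = 0.
A winning move leaves total XOR = 0, i.e. changes one component's Grundy value g to g ⊕ X where X is the current total.
Heap A: target g' = 1⊕0 = 1, but every legal move changes the Grundy value (mex property), so 0 moves.
Heap B: target g' = 1⊕0 = 1, but every legal move changes the Grundy value (mex property), so 0 moves.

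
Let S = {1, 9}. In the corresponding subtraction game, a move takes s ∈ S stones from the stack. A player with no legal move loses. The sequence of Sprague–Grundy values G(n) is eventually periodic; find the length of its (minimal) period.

G(0) = 0
G(1) = mex{0} = 1
G(2) = mex{1} = 0
G(3) = mex{0} = 1
G(4) = mex{1} = 0
G(5) = mex{0} = 1
G(6) = mex{1} = 0
G(7) = mex{0} = 1
G(8) = mex{1} = 0
G(9) = mex{0,0} = 1
G(10) = mex{1,1} = 0
G(11) = mex{0,0} = 1
G(12) = mex{1,1} = 0
G(13) = mex{0,0} = 1
G(14) = mex{1,1} = 0
G(n+2) = G(n) holds for n = 0,…,8 (a full window of length max(S) = 9), so the sequence is purely periodic with period 2.

2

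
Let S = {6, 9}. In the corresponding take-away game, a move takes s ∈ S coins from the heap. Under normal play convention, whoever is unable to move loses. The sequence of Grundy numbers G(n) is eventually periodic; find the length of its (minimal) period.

15

G(0) = 0
G(1) = mex{} = 0
G(2) = mex{} = 0
G(3) = mex{} = 0
G(4) = mex{} = 0
G(5) = mex{} = 0
G(6) = mex{0} = 1
G(7) = mex{0} = 1
G(8) = mex{0} = 1
G(9) = mex{0,0} = 1
G(10) = mex{0,0} = 1
G(11) = mex{0,0} = 1
G(12) = mex{1,0} = 2
G(13) = mex{1,0} = 2
G(14) = mex{1,0} = 2
G(15) = mex{1,1} = 0
G(16) = mex{1,1} = 0
G(17) = mex{1,1} = 0
G(18) = mex{2,1} = 0
G(19) = mex{2,1} = 0
G(20) = mex{2,1} = 0
G(21) = mex{0,2} = 1
G(22) = mex{0,2} = 1
G(23) = mex{0,2} = 1
G(24) = mex{0,0} = 1
G(25) = mex{0,0} = 1
G(26) = mex{0,0} = 1
G(27) = mex{1,0} = 2
G(28) = mex{1,0} = 2
G(29) = mex{1,0} = 2
G(30) = mex{1,1} = 0
G(31) = mex{1,1} = 0
G(n+15) = G(n) holds for n = 0,…,8 (a full window of length max(S) = 9), so the sequence is purely periodic with period 15.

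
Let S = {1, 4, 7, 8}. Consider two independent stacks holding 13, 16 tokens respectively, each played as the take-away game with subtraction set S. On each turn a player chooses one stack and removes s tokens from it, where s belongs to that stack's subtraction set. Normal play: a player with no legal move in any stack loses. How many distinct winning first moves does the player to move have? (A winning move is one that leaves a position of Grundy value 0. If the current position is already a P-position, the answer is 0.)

All stacks use S = {1, 4, 7, 8}:
G(0) = 0
G(1) = mex{0} = 1
G(2) = mex{1} = 0
G(3) = mex{0} = 1
G(4) = mex{1,0} = 2
G(5) = mex{2,1} = 0
G(6) = mex{0,0} = 1
G(7) = mex{1,1,0} = 2
G(8) = mex{2,2,1,0} = 3
G(9) = mex{3,0,0,1} = 2
G(10) = mex{2,1,1,0} = 3
G(11) = mex{3,2,2,1} = 0
G(12) = mex{0,3,0,2} = 1
G(13) = mex{1,2,1,0} = 3
G(14) = mex{3,3,2,1} = 0
G(15) = mex{0,0,3,2} = 1
G(16) = mex{1,1,2,3} = 0
Stack A: G(13) = 3.
Stack B: G(16) = 0.
Combined Grundy value = 3 ⊕ 0 = 3.
A winning move leaves total XOR = 0, i.e. changes one component's Grundy value g to g ⊕ X where X is the current total.
Stack A: need g' = 3⊕3 = 0. Options: 13−1→G=1, 13−4→G=2, 13−7→G=1, 13−8→G=0. Hits: 1.
Stack B: need g' = 0⊕3 = 3. Options: 16−1→G=1, 16−4→G=1, 16−7→G=2, 16−8→G=3. Hits: 1.

2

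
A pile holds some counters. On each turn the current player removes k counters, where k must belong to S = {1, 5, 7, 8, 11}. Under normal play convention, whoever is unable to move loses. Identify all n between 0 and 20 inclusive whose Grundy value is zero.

G(0) = 0
G(1) = mex{0} = 1
G(2) = mex{1} = 0
G(3) = mex{0} = 1
G(4) = mex{1} = 0
G(5) = mex{0,0} = 1
G(6) = mex{1,1} = 0
G(7) = mex{0,0,0} = 1
G(8) = mex{1,1,1,0} = 2
G(9) = mex{2,0,0,1} = 3
G(10) = mex{3,1,1,0} = 2
G(11) = mex{2,0,0,1,0} = 3
G(12) = mex{3,1,1,0,1} = 2
G(13) = mex{2,2,0,1,0} = 3
G(14) = mex{3,3,1,0,1} = 2
G(15) = mex{2,2,2,1,0} = 3
G(16) = mex{3,3,3,2,1} = 0
G(17) = mex{0,2,2,3,0} = 1
G(18) = mex{1,3,3,2,1} = 0
G(19) = mex{0,2,2,3,2} = 1
G(20) = mex{1,3,3,2,3} = 0
P-positions are exactly the n with G(n) = 0.

0, 2, 4, 6, 16, 18, 20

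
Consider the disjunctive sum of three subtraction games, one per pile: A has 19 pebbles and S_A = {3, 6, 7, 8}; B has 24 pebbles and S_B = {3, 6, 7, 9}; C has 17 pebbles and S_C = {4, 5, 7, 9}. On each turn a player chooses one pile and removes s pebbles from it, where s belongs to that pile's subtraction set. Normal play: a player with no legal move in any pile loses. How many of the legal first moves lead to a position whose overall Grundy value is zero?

4

Pile A, S = {3, 6, 7, 8}:
n :  0  1  2  3  4  5  6  7  8  9 10 11 12 13 14 15 16 17 18 19
G :  0  0  0  1  1  1  2  2  2  3  3  0  0  0  1  1  1  2  2  2
G_A(19) = 2.
Pile B, S = {3, 6, 7, 9}:
G(0) = 0
G(1) = mex{} = 0
G(2) = mex{} = 0
G(3) = mex{0} = 1
G(4) = mex{0} = 1
G(5) = mex{0} = 1
G(6) = mex{1,0} = 2
G(7) = mex{1,0,0} = 2
G(8) = mex{1,0,0} = 2
G(9) = mex{2,1,0,0} = 3
G(10) = mex{2,1,1,0} = 3
G(11) = mex{2,1,1,0} = 3
G(12) = mex{3,2,1,1} = 0
G(13) = mex{3,2,2,1} = 0
G(14) = mex{3,2,2,1} = 0
G(15) = mex{0,3,2,2} = 1
G(16) = mex{0,3,3,2} = 1
G(17) = mex{0,3,3,2} = 1
G(18) = mex{1,0,3,3} = 2
G(19) = mex{1,0,0,3} = 2
G(20) = mex{1,0,0,3} = 2
G(21) = mex{2,1,0,0} = 3
G(22) = mex{2,1,1,0} = 3
G(23) = mex{2,1,1,0} = 3
G(24) = mex{3,2,1,1} = 0
G_B(24) = 0.
Pile C, S = {4, 5, 7, 9}:
n :  0  1  2  3  4  5  6  7  8  9 10 11 12 13 14 15 16 17
G :  0  0  0  0  1  1  1  1  2  2  2  2  3  0  0  0  0  1
G_C(17) = 1.
Combined Grundy value = 2 ⊕ 0 ⊕ 1 = 3.
A winning move leaves total XOR = 0, i.e. changes one component's Grundy value g to g ⊕ X where X is the current total.
Pile A: need g' = 2⊕3 = 1. Options: 19−3→G=1, 19−6→G=0, 19−7→G=0, 19−8→G=0. Hits: 1.
Pile B: need g' = 0⊕3 = 3. Options: 24−3→G=3, 24−6→G=2, 24−7→G=1, 24−9→G=1. Hits: 1.
Pile C: need g' = 1⊕3 = 2. Options: 17−4→G=0, 17−5→G=3, 17−7→G=2, 17−9→G=2. Hits: 2.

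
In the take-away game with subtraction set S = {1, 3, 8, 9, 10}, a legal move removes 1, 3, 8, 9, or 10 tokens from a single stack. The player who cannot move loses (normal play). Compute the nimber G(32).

3

n :  0  1  2  3  4  5  6  7  8  9 10 11 12 13 14 15 16 17 18 19 20 21 22 23 24 25 26 27 28 29 30 31 32
G :  0  1  0  1  0  1  0  1  2  3  2  3  2  3  2  3  4  0  1  0  1  0  1  0  1  2  3  2  3  2  3  2  3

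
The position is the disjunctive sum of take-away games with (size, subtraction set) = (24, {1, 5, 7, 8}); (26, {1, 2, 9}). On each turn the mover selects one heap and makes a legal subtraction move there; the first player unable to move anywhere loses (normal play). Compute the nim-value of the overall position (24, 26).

Heap A, S = {1, 5, 7, 8}:
n :  0  1  2  3  4  5  6  7  8  9 10 11 12 13 14 15 16 17 18 19 20 21 22 23 24
G :  0  1  0  1  0  1  0  1  2  3  2  3  2  3  2  0  1  0  1  0  1  0  1  2  3
G_A(24) = 3.
Heap B, S = {1, 2, 9}:
G(0) = 0
G(1) = mex{0} = 1
G(2) = mex{1,0} = 2
G(3) = mex{2,1} = 0
G(4) = mex{0,2} = 1
G(5) = mex{1,0} = 2
G(6) = mex{2,1} = 0
G(7) = mex{0,2} = 1
G(8) = mex{1,0} = 2
G(9) = mex{2,1,0} = 3
G(10) = mex{3,2,1} = 0
G(11) = mex{0,3,2} = 1
G(12) = mex{1,0,0} = 2
G(13) = mex{2,1,1} = 0
G(14) = mex{0,2,2} = 1
G(15) = mex{1,0,0} = 2
G(16) = mex{2,1,1} = 0
G(17) = mex{0,2,2} = 1
G(18) = mex{1,0,3} = 2
G(19) = mex{2,1,0} = 3
G(20) = mex{3,2,1} = 0
G(21) = mex{0,3,2} = 1
G(22) = mex{1,0,0} = 2
G(23) = mex{2,1,1} = 0
G(24) = mex{0,2,2} = 1
G(25) = mex{1,0,0} = 2
G(26) = mex{2,1,1} = 0
G_B(26) = 0.
Combined Grundy value = 3 ⊕ 0 = 3.

3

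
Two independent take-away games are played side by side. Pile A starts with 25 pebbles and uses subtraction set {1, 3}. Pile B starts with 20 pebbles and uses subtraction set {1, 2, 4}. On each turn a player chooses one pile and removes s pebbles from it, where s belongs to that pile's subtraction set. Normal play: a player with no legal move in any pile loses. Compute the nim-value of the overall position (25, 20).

3

Pile A, S = {1, 3}:
G(0) = 0
G(1) = mex{0} = 1
G(2) = mex{1} = 0
G(3) = mex{0,0} = 1
G(4) = mex{1,1} = 0
G(5) = mex{0,0} = 1
G(6) = mex{1,1} = 0
G(7) = mex{0,0} = 1
G(8) = mex{1,1} = 0
G(9) = mex{0,0} = 1
G(10) = mex{1,1} = 0
G(11) = mex{0,0} = 1
G(12) = mex{1,1} = 0
G(13) = mex{0,0} = 1
G(14) = mex{1,1} = 0
G(15) = mex{0,0} = 1
G(16) = mex{1,1} = 0
G(17) = mex{0,0} = 1
G(18) = mex{1,1} = 0
G(19) = mex{0,0} = 1
G(20) = mex{1,1} = 0
G(21) = mex{0,0} = 1
G(22) = mex{1,1} = 0
G(23) = mex{0,0} = 1
G(24) = mex{1,1} = 0
G(25) = mex{0,0} = 1
G_A(25) = 1.
Pile B, S = {1, 2, 4}:
n :  0  1  2  3  4  5  6  7  8  9 10 11 12 13 14 15 16 17 18 19 20
G :  0  1  2  0  1  2  0  1  2  0  1  2  0  1  2  0  1  2  0  1  2
G_B(20) = 2.
Combined Grundy value = 1 ⊕ 2 = 3.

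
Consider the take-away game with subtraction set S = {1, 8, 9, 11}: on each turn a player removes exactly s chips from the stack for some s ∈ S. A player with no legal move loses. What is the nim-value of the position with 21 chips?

1

n :  0  1  2  3  4  5  6  7  8  9 10 11 12 13 14 15 16 17 18 19 20 21
G :  0  1  0  1  0  1  0  1  2  3  2  3  2  3  2  3  0  1  0  1  0  1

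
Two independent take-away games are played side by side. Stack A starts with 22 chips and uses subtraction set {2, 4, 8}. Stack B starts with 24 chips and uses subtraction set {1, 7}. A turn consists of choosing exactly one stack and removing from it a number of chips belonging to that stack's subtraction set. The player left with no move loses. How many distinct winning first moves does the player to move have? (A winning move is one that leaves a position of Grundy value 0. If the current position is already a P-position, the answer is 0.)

Stack A, S = {2, 4, 8}:
G(0) = 0
G(1) = mex{} = 0
G(2) = mex{0} = 1
G(3) = mex{0} = 1
G(4) = mex{1,0} = 2
G(5) = mex{1,0} = 2
G(6) = mex{2,1} = 0
G(7) = mex{2,1} = 0
G(8) = mex{0,2,0} = 1
G(9) = mex{0,2,0} = 1
G(10) = mex{1,0,1} = 2
G(11) = mex{1,0,1} = 2
G(12) = mex{2,1,2} = 0
G(13) = mex{2,1,2} = 0
G(14) = mex{0,2,0} = 1
G(15) = mex{0,2,0} = 1
G(16) = mex{1,0,1} = 2
G(17) = mex{1,0,1} = 2
G(18) = mex{2,1,2} = 0
G(19) = mex{2,1,2} = 0
G(20) = mex{0,2,0} = 1
G(21) = mex{0,2,0} = 1
G(22) = mex{1,0,1} = 2
G_A(22) = 2.
Stack B, S = {1, 7}:
G(0) = 0
G(1) = mex{0} = 1
G(2) = mex{1} = 0
G(3) = mex{0} = 1
G(4) = mex{1} = 0
G(5) = mex{0} = 1
G(6) = mex{1} = 0
G(7) = mex{0,0} = 1
G(8) = mex{1,1} = 0
G(9) = mex{0,0} = 1
G(10) = mex{1,1} = 0
G(11) = mex{0,0} = 1
G(12) = mex{1,1} = 0
G(13) = mex{0,0} = 1
G(14) = mex{1,1} = 0
G(15) = mex{0,0} = 1
G(16) = mex{1,1} = 0
G(17) = mex{0,0} = 1
G(18) = mex{1,1} = 0
G(19) = mex{0,0} = 1
G(20) = mex{1,1} = 0
G(21) = mex{0,0} = 1
G(22) = mex{1,1} = 0
G(23) = mex{0,0} = 1
G(24) = mex{1,1} = 0
G_B(24) = 0.
Combined Grundy value = 2 ⊕ 0 = 2.
A winning move leaves total XOR = 0, i.e. changes one component's Grundy value g to g ⊕ X where X is the current total.
Stack A: need g' = 2⊕2 = 0. Options: 22−2→G=1, 22−4→G=0, 22−8→G=1. Hits: 1.
Stack B: need g' = 0⊕2 = 2. Options: 24−1→G=1, 24−7→G=1. Hits: 0.

1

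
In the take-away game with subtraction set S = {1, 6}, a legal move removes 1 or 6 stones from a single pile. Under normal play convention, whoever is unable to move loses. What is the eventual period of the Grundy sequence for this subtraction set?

n :  0  1  2  3  4  5  6  7  8  9 10 11 12 13 14 15
G :  0  1  0  1  0  1  2  0  1  0  1  0  1  2  0  1
G(n+7) = G(n) holds for n = 0,…,5 (a full window of length max(S) = 6), so the sequence is purely periodic with period 7.

7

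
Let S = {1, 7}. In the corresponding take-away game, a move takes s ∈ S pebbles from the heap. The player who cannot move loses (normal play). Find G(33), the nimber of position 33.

1

n :  0  1  2  3  4  5  6  7  8  9 10 11 12 13 14 15 16 17 18 19 20 21 22 23 24 25 26 27 28 29 30 31 32 33
G :  0  1  0  1  0  1  0  1  0  1  0  1  0  1  0  1  0  1  0  1  0  1  0  1  0  1  0  1  0  1  0  1  0  1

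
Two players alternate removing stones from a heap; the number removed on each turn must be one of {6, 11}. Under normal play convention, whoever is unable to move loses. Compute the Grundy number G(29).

G(0) = 0
G(1) = mex{} = 0
G(2) = mex{} = 0
G(3) = mex{} = 0
G(4) = mex{} = 0
G(5) = mex{} = 0
G(6) = mex{0} = 1
G(7) = mex{0} = 1
G(8) = mex{0} = 1
G(9) = mex{0} = 1
G(10) = mex{0} = 1
G(11) = mex{0,0} = 1
G(12) = mex{1,0} = 2
G(13) = mex{1,0} = 2
G(14) = mex{1,0} = 2
G(15) = mex{1,0} = 2
G(16) = mex{1,0} = 2
G(17) = mex{1,1} = 0
G(18) = mex{2,1} = 0
G(19) = mex{2,1} = 0
G(20) = mex{2,1} = 0
G(21) = mex{2,1} = 0
G(22) = mex{2,1} = 0
G(23) = mex{0,2} = 1
G(24) = mex{0,2} = 1
G(25) = mex{0,2} = 1
G(26) = mex{0,2} = 1
G(27) = mex{0,2} = 1
G(28) = mex{0,0} = 1
G(29) = mex{1,0} = 2

2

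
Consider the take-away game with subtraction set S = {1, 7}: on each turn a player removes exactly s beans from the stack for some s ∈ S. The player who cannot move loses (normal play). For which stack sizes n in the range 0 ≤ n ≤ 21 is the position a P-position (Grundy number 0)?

n :  0  1  2  3  4  5  6  7  8  9 10 11 12 13 14 15 16 17 18 19 20 21
G :  0  1  0  1  0  1  0  1  0  1  0  1  0  1  0  1  0  1  0  1  0  1
P-positions are exactly the n with G(n) = 0.

0, 2, 4, 6, 8, 10, 12, 14, 16, 18, 20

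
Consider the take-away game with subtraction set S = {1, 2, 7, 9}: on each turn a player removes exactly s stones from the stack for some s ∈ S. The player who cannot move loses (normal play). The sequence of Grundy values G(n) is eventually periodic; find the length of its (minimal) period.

11

n :  0  1  2  3  4  5  6  7  8  9 10 11 12 13 14 15 16 17 18 19 20 21 22 23
G :  0  1  2  0  1  2  0  1  2  3  4  0  1  2  0  1  2  0  1  2  3  4  0  1
G(n+11) = G(n) holds for n = 0,…,8 (a full window of length max(S) = 9), so the sequence is purely periodic with period 11.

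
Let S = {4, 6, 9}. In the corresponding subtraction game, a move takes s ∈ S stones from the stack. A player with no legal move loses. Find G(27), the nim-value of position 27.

0

n :  0  1  2  3  4  5  6  7  8  9 10 11 12 13 14 15 16 17 18 19 20 21 22 23 24 25 26 27
G :  0  0  0  0  1  1  1  1  2  2  2  2  3  0  0  0  0  1  1  1  1  2  2  2  2  3  0  0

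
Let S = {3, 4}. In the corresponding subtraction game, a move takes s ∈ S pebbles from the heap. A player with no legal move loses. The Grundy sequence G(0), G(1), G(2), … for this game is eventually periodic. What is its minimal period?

7

G(0) = 0
G(1) = mex{} = 0
G(2) = mex{} = 0
G(3) = mex{0} = 1
G(4) = mex{0,0} = 1
G(5) = mex{0,0} = 1
G(6) = mex{1,0} = 2
G(7) = mex{1,1} = 0
G(8) = mex{1,1} = 0
G(9) = mex{2,1} = 0
G(10) = mex{0,2} = 1
G(11) = mex{0,0} = 1
G(12) = mex{0,0} = 1
G(13) = mex{1,0} = 2
G(14) = mex{1,1} = 0
G(15) = mex{1,1} = 0
G(n+7) = G(n) holds for n = 0,…,3 (a full window of length max(S) = 4), so the sequence is purely periodic with period 7.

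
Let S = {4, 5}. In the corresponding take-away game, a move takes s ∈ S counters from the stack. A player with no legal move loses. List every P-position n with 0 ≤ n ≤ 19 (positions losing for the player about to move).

n :  0  1  2  3  4  5  6  7  8  9 10 11 12 13 14 15 16 17 18 19
G :  0  0  0  0  1  1  1  1  2  0  0  0  0  1  1  1  1  2  0  0
P-positions are exactly the n with G(n) = 0.

0, 1, 2, 3, 9, 10, 11, 12, 18, 19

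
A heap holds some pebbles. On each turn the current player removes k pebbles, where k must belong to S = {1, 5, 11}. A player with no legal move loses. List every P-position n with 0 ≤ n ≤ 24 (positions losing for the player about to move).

0, 2, 4, 6, 8, 10, 12, 14, 16, 18, 20, 22, 24

G(0) = 0
G(1) = mex{0} = 1
G(2) = mex{1} = 0
G(3) = mex{0} = 1
G(4) = mex{1} = 0
G(5) = mex{0,0} = 1
G(6) = mex{1,1} = 0
G(7) = mex{0,0} = 1
G(8) = mex{1,1} = 0
G(9) = mex{0,0} = 1
G(10) = mex{1,1} = 0
G(11) = mex{0,0,0} = 1
G(12) = mex{1,1,1} = 0
G(13) = mex{0,0,0} = 1
G(14) = mex{1,1,1} = 0
G(15) = mex{0,0,0} = 1
G(16) = mex{1,1,1} = 0
G(17) = mex{0,0,0} = 1
G(18) = mex{1,1,1} = 0
G(19) = mex{0,0,0} = 1
G(20) = mex{1,1,1} = 0
G(21) = mex{0,0,0} = 1
G(22) = mex{1,1,1} = 0
G(23) = mex{0,0,0} = 1
G(24) = mex{1,1,1} = 0
P-positions are exactly the n with G(n) = 0.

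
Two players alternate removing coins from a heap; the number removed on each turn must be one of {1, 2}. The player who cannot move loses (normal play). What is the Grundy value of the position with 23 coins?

2

n :  0  1  2  3  4  5  6  7  8  9 10 11 12 13 14 15 16 17 18 19 20 21 22 23
G :  0  1  2  0  1  2  0  1  2  0  1  2  0  1  2  0  1  2  0  1  2  0  1  2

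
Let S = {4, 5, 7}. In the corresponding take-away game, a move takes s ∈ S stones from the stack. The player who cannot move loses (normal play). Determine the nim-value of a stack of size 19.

2

G(0) = 0
G(1) = mex{} = 0
G(2) = mex{} = 0
G(3) = mex{} = 0
G(4) = mex{0} = 1
G(5) = mex{0,0} = 1
G(6) = mex{0,0} = 1
G(7) = mex{0,0,0} = 1
G(8) = mex{1,0,0} = 2
G(9) = mex{1,1,0} = 2
G(10) = mex{1,1,0} = 2
G(11) = mex{1,1,1} = 0
G(12) = mex{2,1,1} = 0
G(13) = mex{2,2,1} = 0
G(14) = mex{2,2,1} = 0
G(15) = mex{0,2,2} = 1
G(16) = mex{0,0,2} = 1
G(17) = mex{0,0,2} = 1
G(18) = mex{0,0,0} = 1
G(19) = mex{1,0,0} = 2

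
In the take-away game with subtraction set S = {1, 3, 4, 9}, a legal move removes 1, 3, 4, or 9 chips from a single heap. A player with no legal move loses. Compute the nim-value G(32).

n :  0  1  2  3  4  5  6  7  8  9 10 11 12 13 14 15 16 17 18 19 20 21 22 23 24 25 26 27 28 29 30 31 32
G :  0  1  0  1  2  3  2  0  1  4  3  2  0  1  0  1  2  3  2  0  1  4  3  2  0  1  0  1  2  3  2  0  1

1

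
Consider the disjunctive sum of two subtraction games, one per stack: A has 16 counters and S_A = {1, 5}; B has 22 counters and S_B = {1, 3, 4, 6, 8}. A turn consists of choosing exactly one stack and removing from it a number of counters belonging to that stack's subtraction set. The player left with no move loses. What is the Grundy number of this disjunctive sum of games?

1

Stack A, S = {1, 5}:
n :  0  1  2  3  4  5  6  7  8  9 10 11 12 13 14 15 16
G :  0  1  0  1  0  1  0  1  0  1  0  1  0  1  0  1  0
G_A(16) = 0.
Stack B, S = {1, 3, 4, 6, 8}:
G(0) = 0
G(1) = mex{0} = 1
G(2) = mex{1} = 0
G(3) = mex{0,0} = 1
G(4) = mex{1,1,0} = 2
G(5) = mex{2,0,1} = 3
G(6) = mex{3,1,0,0} = 2
G(7) = mex{2,2,1,1} = 0
G(8) = mex{0,3,2,0,0} = 1
G(9) = mex{1,2,3,1,1} = 0
G(10) = mex{0,0,2,2,0} = 1
G(11) = mex{1,1,0,3,1} = 2
G(12) = mex{2,0,1,2,2} = 3
G(13) = mex{3,1,0,0,3} = 2
G(14) = mex{2,2,1,1,2} = 0
G(15) = mex{0,3,2,0,0} = 1
G(16) = mex{1,2,3,1,1} = 0
G(17) = mex{0,0,2,2,0} = 1
G(18) = mex{1,1,0,3,1} = 2
G(19) = mex{2,0,1,2,2} = 3
G(20) = mex{3,1,0,0,3} = 2
G(21) = mex{2,2,1,1,2} = 0
G(22) = mex{0,3,2,0,0} = 1
G_B(22) = 1.
Combined Grundy value = 0 ⊕ 1 = 1.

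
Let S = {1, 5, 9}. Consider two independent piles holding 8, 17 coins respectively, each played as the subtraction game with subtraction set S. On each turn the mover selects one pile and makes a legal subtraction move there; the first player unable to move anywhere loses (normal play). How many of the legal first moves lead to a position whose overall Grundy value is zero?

5

All piles use S = {1, 5, 9}:
G(0) = 0
G(1) = mex{0} = 1
G(2) = mex{1} = 0
G(3) = mex{0} = 1
G(4) = mex{1} = 0
G(5) = mex{0,0} = 1
G(6) = mex{1,1} = 0
G(7) = mex{0,0} = 1
G(8) = mex{1,1} = 0
G(9) = mex{0,0,0} = 1
G(10) = mex{1,1,1} = 0
G(11) = mex{0,0,0} = 1
G(12) = mex{1,1,1} = 0
G(13) = mex{0,0,0} = 1
G(14) = mex{1,1,1} = 0
G(15) = mex{0,0,0} = 1
G(16) = mex{1,1,1} = 0
G(17) = mex{0,0,0} = 1
Pile A: G(8) = 0.
Pile B: G(17) = 1.
Combined Grundy value = 0 ⊕ 1 = 1.
A winning move leaves total XOR = 0, i.e. changes one component's Grundy value g to g ⊕ X where X is the current total.
Pile A: need g' = 0⊕1 = 1. Options: 8−1→G=1, 8−5→G=1. Hits: 2.
Pile B: need g' = 1⊕1 = 0. Options: 17−1→G=0, 17−5→G=0, 17−9→G=0. Hits: 3.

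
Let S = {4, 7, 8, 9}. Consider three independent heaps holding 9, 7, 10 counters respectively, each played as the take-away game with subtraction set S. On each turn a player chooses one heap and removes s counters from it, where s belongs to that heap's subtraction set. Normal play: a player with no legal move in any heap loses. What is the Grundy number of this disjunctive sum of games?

All heaps use S = {4, 7, 8, 9}:
G(0) = 0
G(1) = mex{} = 0
G(2) = mex{} = 0
G(3) = mex{} = 0
G(4) = mex{0} = 1
G(5) = mex{0} = 1
G(6) = mex{0} = 1
G(7) = mex{0,0} = 1
G(8) = mex{1,0,0} = 2
G(9) = mex{1,0,0,0} = 2
G(10) = mex{1,0,0,0} = 2
Heap A: G(9) = 2.
Heap B: G(7) = 1.
Heap C: G(10) = 2.
Combined Grundy value = 2 ⊕ 1 ⊕ 2 = 1.

1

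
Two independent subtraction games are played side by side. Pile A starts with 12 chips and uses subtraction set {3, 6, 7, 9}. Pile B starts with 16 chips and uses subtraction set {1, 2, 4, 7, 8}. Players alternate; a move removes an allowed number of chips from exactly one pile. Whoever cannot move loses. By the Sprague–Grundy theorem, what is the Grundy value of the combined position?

1

Pile A, S = {3, 6, 7, 9}:
n :  0  1  2  3  4  5  6  7  8  9 10 11 12
G :  0  0  0  1  1  1  2  2  2  3  3  3  0
G_A(12) = 0.
Pile B, S = {1, 2, 4, 7, 8}:
n :  0  1  2  3  4  5  6  7  8  9 10 11 12 13 14 15 16
G :  0  1  2  0  1  2  0  1  2  0  1  2  0  1  2  0  1
G_B(16) = 1.
Combined Grundy value = 0 ⊕ 1 = 1.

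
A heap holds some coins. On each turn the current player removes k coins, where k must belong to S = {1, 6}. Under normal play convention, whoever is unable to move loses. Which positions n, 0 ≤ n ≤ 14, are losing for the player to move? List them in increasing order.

G(0) = 0
G(1) = mex{0} = 1
G(2) = mex{1} = 0
G(3) = mex{0} = 1
G(4) = mex{1} = 0
G(5) = mex{0} = 1
G(6) = mex{1,0} = 2
G(7) = mex{2,1} = 0
G(8) = mex{0,0} = 1
G(9) = mex{1,1} = 0
G(10) = mex{0,0} = 1
G(11) = mex{1,1} = 0
G(12) = mex{0,2} = 1
G(13) = mex{1,0} = 2
G(14) = mex{2,1} = 0
P-positions are exactly the n with G(n) = 0.

0, 2, 4, 7, 9, 11, 14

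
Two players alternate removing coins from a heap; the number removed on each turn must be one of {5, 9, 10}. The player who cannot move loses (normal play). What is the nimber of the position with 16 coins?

0

n :  0  1  2  3  4  5  6  7  8  9 10 11 12 13 14 15 16
G :  0  0  0  0  0  1  1  1  1  1  2  2  2  2  2  0  0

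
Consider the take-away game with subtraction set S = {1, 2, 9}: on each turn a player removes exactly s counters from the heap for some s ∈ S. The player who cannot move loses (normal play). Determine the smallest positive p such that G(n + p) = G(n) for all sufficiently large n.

10

n :  0  1  2  3  4  5  6  7  8  9 10 11 12 13 14 15 16 17 18 19 20 21
G :  0  1  2  0  1  2  0  1  2  3  0  1  2  0  1  2  0  1  2  3  0  1
G(n+10) = G(n) holds for n = 0,…,8 (a full window of length max(S) = 9), so the sequence is purely periodic with period 10.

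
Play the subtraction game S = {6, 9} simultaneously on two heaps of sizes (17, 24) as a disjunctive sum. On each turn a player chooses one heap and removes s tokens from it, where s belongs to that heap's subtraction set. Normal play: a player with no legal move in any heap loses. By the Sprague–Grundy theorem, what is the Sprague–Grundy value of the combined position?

1

All heaps use S = {6, 9}:
G(0) = 0
G(1) = mex{} = 0
G(2) = mex{} = 0
G(3) = mex{} = 0
G(4) = mex{} = 0
G(5) = mex{} = 0
G(6) = mex{0} = 1
G(7) = mex{0} = 1
G(8) = mex{0} = 1
G(9) = mex{0,0} = 1
G(10) = mex{0,0} = 1
G(11) = mex{0,0} = 1
G(12) = mex{1,0} = 2
G(13) = mex{1,0} = 2
G(14) = mex{1,0} = 2
G(15) = mex{1,1} = 0
G(16) = mex{1,1} = 0
G(17) = mex{1,1} = 0
G(18) = mex{2,1} = 0
G(19) = mex{2,1} = 0
G(20) = mex{2,1} = 0
G(21) = mex{0,2} = 1
G(22) = mex{0,2} = 1
G(23) = mex{0,2} = 1
G(24) = mex{0,0} = 1
Heap A: G(17) = 0.
Heap B: G(24) = 1.
Combined Grundy value = 0 ⊕ 1 = 1.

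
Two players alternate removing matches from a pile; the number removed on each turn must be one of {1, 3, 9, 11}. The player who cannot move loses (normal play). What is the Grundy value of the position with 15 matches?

1

G(0) = 0
G(1) = mex{0} = 1
G(2) = mex{1} = 0
G(3) = mex{0,0} = 1
G(4) = mex{1,1} = 0
G(5) = mex{0,0} = 1
G(6) = mex{1,1} = 0
G(7) = mex{0,0} = 1
G(8) = mex{1,1} = 0
G(9) = mex{0,0,0} = 1
G(10) = mex{1,1,1} = 0
G(11) = mex{0,0,0,0} = 1
G(12) = mex{1,1,1,1} = 0
G(13) = mex{0,0,0,0} = 1
G(14) = mex{1,1,1,1} = 0
G(15) = mex{0,0,0,0} = 1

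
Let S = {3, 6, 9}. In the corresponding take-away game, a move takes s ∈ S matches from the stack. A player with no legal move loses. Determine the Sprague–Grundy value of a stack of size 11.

3

n :  0  1  2  3  4  5  6  7  8  9 10 11
G :  0  0  0  1  1  1  2  2  2  3  3  3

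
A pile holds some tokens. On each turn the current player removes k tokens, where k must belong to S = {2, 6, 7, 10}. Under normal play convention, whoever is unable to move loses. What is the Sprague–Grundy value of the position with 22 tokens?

n :  0  1  2  3  4  5  6  7  8  9 10 11 12 13 14 15 16 17 18 19 20 21 22
G :  0  0  1  1  0  0  1  1  2  0  3  1  2  0  3  1  2  0  0  1  1  0  0

0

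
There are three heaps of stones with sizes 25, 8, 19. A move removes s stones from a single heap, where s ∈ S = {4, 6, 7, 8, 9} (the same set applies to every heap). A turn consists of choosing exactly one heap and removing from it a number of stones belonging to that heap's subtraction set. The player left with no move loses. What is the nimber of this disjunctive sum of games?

All heaps use S = {4, 6, 7, 8, 9}:
n :  0  1  2  3  4  5  6  7  8  9 10 11 12 13 14 15 16 17 18 19 20 21 22 23 24 25
G :  0  0  0  0  1  1  1  1  2  2  2  2  3  0  0  0  0  1  1  1  1  2  2  2  2  3
Heap A: G(25) = 3.
Heap B: G(8) = 2.
Heap C: G(19) = 1.
Combined Grundy value = 3 ⊕ 2 ⊕ 1 = 0.

0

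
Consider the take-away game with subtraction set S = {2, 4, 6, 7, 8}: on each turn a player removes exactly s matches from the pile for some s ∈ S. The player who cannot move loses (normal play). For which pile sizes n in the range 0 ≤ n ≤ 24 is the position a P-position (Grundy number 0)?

0, 1, 10, 11, 20, 21

G(0) = 0
G(1) = mex{} = 0
G(2) = mex{0} = 1
G(3) = mex{0} = 1
G(4) = mex{1,0} = 2
G(5) = mex{1,0} = 2
G(6) = mex{2,1,0} = 3
G(7) = mex{2,1,0,0} = 3
G(8) = mex{3,2,1,0,0} = 4
G(9) = mex{3,2,1,1,0} = 4
G(10) = mex{4,3,2,1,1} = 0
G(11) = mex{4,3,2,2,1} = 0
G(12) = mex{0,4,3,2,2} = 1
G(13) = mex{0,4,3,3,2} = 1
G(14) = mex{1,0,4,3,3} = 2
G(15) = mex{1,0,4,4,3} = 2
G(16) = mex{2,1,0,4,4} = 3
G(17) = mex{2,1,0,0,4} = 3
G(18) = mex{3,2,1,0,0} = 4
G(19) = mex{3,2,1,1,0} = 4
G(20) = mex{4,3,2,1,1} = 0
G(21) = mex{4,3,2,2,1} = 0
G(22) = mex{0,4,3,2,2} = 1
G(23) = mex{0,4,3,3,2} = 1
G(24) = mex{1,0,4,3,3} = 2
P-positions are exactly the n with G(n) = 0.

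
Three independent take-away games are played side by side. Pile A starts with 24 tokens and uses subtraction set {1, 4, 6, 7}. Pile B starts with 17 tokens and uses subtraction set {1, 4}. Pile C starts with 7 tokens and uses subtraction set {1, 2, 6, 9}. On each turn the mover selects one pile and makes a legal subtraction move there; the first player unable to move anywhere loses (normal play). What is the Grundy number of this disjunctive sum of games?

1

Pile A, S = {1, 4, 6, 7}:
G(0) = 0
G(1) = mex{0} = 1
G(2) = mex{1} = 0
G(3) = mex{0} = 1
G(4) = mex{1,0} = 2
G(5) = mex{2,1} = 0
G(6) = mex{0,0,0} = 1
G(7) = mex{1,1,1,0} = 2
G(8) = mex{2,2,0,1} = 3
G(9) = mex{3,0,1,0} = 2
G(10) = mex{2,1,2,1} = 0
G(11) = mex{0,2,0,2} = 1
G(12) = mex{1,3,1,0} = 2
G(13) = mex{2,2,2,1} = 0
G(14) = mex{0,0,3,2} = 1
G(15) = mex{1,1,2,3} = 0
G(16) = mex{0,2,0,2} = 1
G(17) = mex{1,0,1,0} = 2
G(18) = mex{2,1,2,1} = 0
G(19) = mex{0,0,0,2} = 1
G(20) = mex{1,1,1,0} = 2
G(21) = mex{2,2,0,1} = 3
G(22) = mex{3,0,1,0} = 2
G(23) = mex{2,1,2,1} = 0
G(24) = mex{0,2,0,2} = 1
G_A(24) = 1.
Pile B, S = {1, 4}:
G(0) = 0
G(1) = mex{0} = 1
G(2) = mex{1} = 0
G(3) = mex{0} = 1
G(4) = mex{1,0} = 2
G(5) = mex{2,1} = 0
G(6) = mex{0,0} = 1
G(7) = mex{1,1} = 0
G(8) = mex{0,2} = 1
G(9) = mex{1,0} = 2
G(10) = mex{2,1} = 0
G(11) = mex{0,0} = 1
G(12) = mex{1,1} = 0
G(13) = mex{0,2} = 1
G(14) = mex{1,0} = 2
G(15) = mex{2,1} = 0
G(16) = mex{0,0} = 1
G(17) = mex{1,1} = 0
G_B(17) = 0.
Pile C, S = {1, 2, 6, 9}:
n : 0 1 2 3 4 5 6 7
G : 0 1 2 0 1 2 3 0
G_C(7) = 0.
Combined Grundy value = 1 ⊕ 0 ⊕ 0 = 1.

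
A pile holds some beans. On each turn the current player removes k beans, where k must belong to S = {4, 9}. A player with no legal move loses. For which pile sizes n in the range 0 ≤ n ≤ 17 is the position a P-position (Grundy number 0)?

0, 1, 2, 3, 8, 13, 14, 15, 16

n :  0  1  2  3  4  5  6  7  8  9 10 11 12 13 14 15 16 17
G :  0  0  0  0  1  1  1  1  0  2  2  2  1  0  0  0  0  1
P-positions are exactly the n with G(n) = 0.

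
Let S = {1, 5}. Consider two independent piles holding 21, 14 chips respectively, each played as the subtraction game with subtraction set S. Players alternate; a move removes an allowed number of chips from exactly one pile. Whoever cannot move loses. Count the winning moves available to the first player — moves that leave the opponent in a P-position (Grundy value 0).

All piles use S = {1, 5}:
n :  0  1  2  3  4  5  6  7  8  9 10 11 12 13 14 15 16 17 18 19 20 21
G :  0  1  0  1  0  1  0  1  0  1  0  1  0  1  0  1  0  1  0  1  0  1
Pile A: G(21) = 1.
Pile B: G(14) = 0.
Combined Grundy value = 1 ⊕ 0 = 1.
A winning move leaves total XOR = 0, i.e. changes one component's Grundy value g to g ⊕ X where X is the current total.
Pile A: need g' = 1⊕1 = 0. Options: 21−1→G=0, 21−5→G=0. Hits: 2.
Pile B: need g' = 0⊕1 = 1. Options: 14−1→G=1, 14−5→G=1. Hits: 2.

4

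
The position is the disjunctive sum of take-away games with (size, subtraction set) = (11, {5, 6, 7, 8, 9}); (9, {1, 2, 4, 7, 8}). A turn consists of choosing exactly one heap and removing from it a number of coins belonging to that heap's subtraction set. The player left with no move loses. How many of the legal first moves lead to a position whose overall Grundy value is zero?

Heap A, S = {5, 6, 7, 8, 9}:
G(0) = 0
G(1) = mex{} = 0
G(2) = mex{} = 0
G(3) = mex{} = 0
G(4) = mex{} = 0
G(5) = mex{0} = 1
G(6) = mex{0,0} = 1
G(7) = mex{0,0,0} = 1
G(8) = mex{0,0,0,0} = 1
G(9) = mex{0,0,0,0,0} = 1
G(10) = mex{1,0,0,0,0} = 2
G(11) = mex{1,1,0,0,0} = 2
G_A(11) = 2.
Heap B, S = {1, 2, 4, 7, 8}:
G(0) = 0
G(1) = mex{0} = 1
G(2) = mex{1,0} = 2
G(3) = mex{2,1} = 0
G(4) = mex{0,2,0} = 1
G(5) = mex{1,0,1} = 2
G(6) = mex{2,1,2} = 0
G(7) = mex{0,2,0,0} = 1
G(8) = mex{1,0,1,1,0} = 2
G(9) = mex{2,1,2,2,1} = 0
G_B(9) = 0.
Combined Grundy value = 2 ⊕ 0 = 2.
A winning move leaves total XOR = 0, i.e. changes one component's Grundy value g to g ⊕ X where X is the current total.
Heap A: need g' = 2⊕2 = 0. Options: 11−5→G=1, 11−6→G=1, 11−7→G=0, 11−8→G=0, 11−9→G=0. Hits: 3.
Heap B: need g' = 0⊕2 = 2. Options: 9−1→G=2, 9−2→G=1, 9−4→G=2, 9−7→G=2, 9−8→G=1. Hits: 3.

6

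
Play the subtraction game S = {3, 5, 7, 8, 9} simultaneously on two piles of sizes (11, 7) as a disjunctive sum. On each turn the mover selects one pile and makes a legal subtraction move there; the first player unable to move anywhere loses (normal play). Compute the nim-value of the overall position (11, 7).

All piles use S = {3, 5, 7, 8, 9}:
G(0) = 0
G(1) = mex{} = 0
G(2) = mex{} = 0
G(3) = mex{0} = 1
G(4) = mex{0} = 1
G(5) = mex{0,0} = 1
G(6) = mex{1,0} = 2
G(7) = mex{1,0,0} = 2
G(8) = mex{1,1,0,0} = 2
G(9) = mex{2,1,0,0,0} = 3
G(10) = mex{2,1,1,0,0} = 3
G(11) = mex{2,2,1,1,0} = 3
Pile A: G(11) = 3.
Pile B: G(7) = 2.
Combined Grundy value = 3 ⊕ 2 = 1.

1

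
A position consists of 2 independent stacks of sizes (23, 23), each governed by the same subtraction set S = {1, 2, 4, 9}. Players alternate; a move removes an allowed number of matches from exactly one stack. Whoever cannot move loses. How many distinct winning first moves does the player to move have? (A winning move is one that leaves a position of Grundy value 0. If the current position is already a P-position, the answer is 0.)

0

All stacks use S = {1, 2, 4, 9}:
G(0) = 0
G(1) = mex{0} = 1
G(2) = mex{1,0} = 2
G(3) = mex{2,1} = 0
G(4) = mex{0,2,0} = 1
G(5) = mex{1,0,1} = 2
G(6) = mex{2,1,2} = 0
G(7) = mex{0,2,0} = 1
G(8) = mex{1,0,1} = 2
G(9) = mex{2,1,2,0} = 3
G(10) = mex{3,2,0,1} = 4
G(11) = mex{4,3,1,2} = 0
G(12) = mex{0,4,2,0} = 1
G(13) = mex{1,0,3,1} = 2
G(14) = mex{2,1,4,2} = 0
G(15) = mex{0,2,0,0} = 1
G(16) = mex{1,0,1,1} = 2
G(17) = mex{2,1,2,2} = 0
G(18) = mex{0,2,0,3} = 1
G(19) = mex{1,0,1,4} = 2
G(20) = mex{2,1,2,0} = 3
G(21) = mex{3,2,0,1} = 4
G(22) = mex{4,3,1,2} = 0
G(23) = mex{0,4,2,0} = 1
Stack A: G(23) = 1.
Stack B: G(23) = 1.
Combined Grundy value = 1 ⊕ 1 = 0.
A winning move leaves total XOR = 0, i.e. changes one component's Grundy value g to g ⊕ X where X is the current total.
Stack A: target g' = 1⊕0 = 1, but every legal move changes the Grundy value (mex property), so 0 moves.
Stack B: target g' = 1⊕0 = 1, but every legal move changes the Grundy value (mex property), so 0 moves.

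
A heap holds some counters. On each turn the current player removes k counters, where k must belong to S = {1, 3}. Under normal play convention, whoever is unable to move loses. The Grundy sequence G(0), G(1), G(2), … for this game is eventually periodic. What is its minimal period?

2

n :  0  1  2  3  4  5  6  7  8  9 10 11 12 13 14
G :  0  1  0  1  0  1  0  1  0  1  0  1  0  1  0
G(n+2) = G(n) holds for n = 0,…,2 (a full window of length max(S) = 3), so the sequence is purely periodic with period 2.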